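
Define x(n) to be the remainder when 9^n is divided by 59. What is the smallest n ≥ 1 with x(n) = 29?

Computing terms: x(0) = 1,  x(1) = 9,  x(2) = 22,  x(3) = 21,  x(4) = 12,  x(5) = 49,  x(6) = 28,  x(7) = 16,  x(8) = 26,  x(9) = 57,  x(10) = 41,  x(11) = 15,  x(12) = 17,  x(13) = 35,  x(14) = 20,  x(15) = 3,  x(16) = 27,  x(17) = 7,  x(18) = 4,  x(19) = 36,  x(20) = 29,  x(21) = 25,  x(22) = 48,  x(23) = 19,  x(24) = 53,  x(25) = 5,  x(26) = 45,  x(27) = 51,  x(28) = 46,  x(29) = 1.
Since x(29) = x(0) = 1, the sequence is periodic with period 29.
The value 29 first appears (with n ≥ 1) at x(20).

20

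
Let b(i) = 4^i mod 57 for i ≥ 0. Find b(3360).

7

Computing terms: b(0) = 1; b(1) = 4; b(2) = 16; b(3) = 7; b(4) = 28; b(5) = 55; b(6) = 49; b(7) = 25; b(8) = 43; b(9) = 1.
Since b(9) = b(0) = 1, the sequence is periodic with period 9.
(3360 - 0) mod 9 = 3, so b(3360) = b(3) = 7.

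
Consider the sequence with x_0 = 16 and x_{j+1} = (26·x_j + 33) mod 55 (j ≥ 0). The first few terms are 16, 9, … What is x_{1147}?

47

x_0 = 16,  x_1 = 9,  x_2 = 47,  x_3 = 45,  x_4 = 48,  x_5 = 16.
The sequence repeats with period 5.
So x_{1147} = x_{0 + ((1147-0) mod 5)} = x_2 = 47.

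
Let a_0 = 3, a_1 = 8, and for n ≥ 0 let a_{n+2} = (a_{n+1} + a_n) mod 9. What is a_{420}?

6

Listing terms: a_0 = 3, a_1 = 8, a_2 = 2, a_3 = 1, a_4 = 3, a_5 = 4, a_6 = 7, a_7 = 2, a_8 = 0, a_9 = 2, a_{10} = 2, a_{11} = 4, a_{12} = 6, a_{13} = 1, a_{14} = 7, a_{15} = 8, a_{16} = 6, a_{17} = 5, a_{18} = 2, a_{19} = 7, a_{20} = 0, a_{21} = 7, a_{22} = 7, a_{23} = 5, a_{24} = 3, a_{25} = 8.
Since (a_{24}, a_{25}) = (a_0, a_1) = (3, 8) (two consecutive terms determine the rest), the sequence is periodic with period 24.
So a_{420} = a_{0 + ((420-0) mod 24)} = a_{12} = 6.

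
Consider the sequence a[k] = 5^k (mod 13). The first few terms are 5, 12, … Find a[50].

Computing terms: a[1] = 5; a[2] = 12; a[3] = 8; a[4] = 1; a[5] = 5.
Since a[5] = a[1] = 5, the sequence is periodic with period 4.
(50 - 1) mod 4 = 1, so a[50] = a[2] = 12.

12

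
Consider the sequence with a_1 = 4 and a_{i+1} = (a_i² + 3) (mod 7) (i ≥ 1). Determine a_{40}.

Computing terms: a_1 = 4; a_2 = 5; a_3 = 0; a_4 = 3; a_5 = 5.
Since a_5 = a_2 = 5, the sequence is eventually periodic: after a pre-period of length 1 it cycles with period 3.
For i ≥ 2, a_i depends only on (i - 2) mod 3. (40 - 2) mod 3 = 2, so a_{40} = a_4 = 3.

3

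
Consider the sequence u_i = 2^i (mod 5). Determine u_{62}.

We have u_1 = 2, u_2 = 4, u_3 = 3, u_4 = 1, u_5 = 2.
The sequence repeats with period 4.
(62 - 1) mod 4 = 1, so u_{62} = u_2 = 4.

4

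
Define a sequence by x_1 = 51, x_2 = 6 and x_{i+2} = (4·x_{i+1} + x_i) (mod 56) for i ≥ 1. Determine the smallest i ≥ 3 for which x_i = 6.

18

Listing terms: x_1 = 51, x_2 = 6, x_3 = 19, x_4 = 26, x_5 = 11, x_6 = 14, x_7 = 11, x_8 = 2, x_9 = 19, x_{10} = 22, x_{11} = 51, x_{12} = 2, x_{13} = 3, x_{14} = 14, x_{15} = 3, x_{16} = 26, x_{17} = 51, x_{18} = 6.
The sequence repeats with period 16.
The value 6 next appears (with i ≥ 3) at x_{18}.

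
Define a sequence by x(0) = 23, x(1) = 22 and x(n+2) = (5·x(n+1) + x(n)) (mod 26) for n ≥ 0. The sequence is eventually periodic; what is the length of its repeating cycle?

We have x(0) = 23, x(1) = 22, x(2) = 3, x(3) = 11, x(4) = 6, x(5) = 15, x(6) = 3, x(7) = 4, x(8) = 23, x(9) = 15, x(10) = 20, x(11) = 11, x(12) = 23, x(13) = 22.
Since (x(12), x(13)) = (x(0), x(1)) = (23, 22) (two consecutive terms determine the rest), the sequence is periodic with period 12.

12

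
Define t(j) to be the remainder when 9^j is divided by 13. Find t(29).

3

Listing terms: t(0) = 1,  t(1) = 9,  t(2) = 3,  t(3) = 1.
Since t(3) = t(0) = 1, the sequence is periodic with period 3.
(29 - 0) mod 3 = 2, so t(29) = t(2) = 3.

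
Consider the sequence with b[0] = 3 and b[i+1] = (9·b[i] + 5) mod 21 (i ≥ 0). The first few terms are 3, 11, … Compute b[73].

b[0] = 3; b[1] = 11; b[2] = 20; b[3] = 17; b[4] = 11.
Since b[4] = b[1] = 11, the sequence is eventually periodic: after a pre-period of length 1 it cycles with period 3.
For i ≥ 1, b[i] depends only on (i - 1) mod 3. (73 - 1) mod 3 = 0, so b[73] = b[1] = 11.

11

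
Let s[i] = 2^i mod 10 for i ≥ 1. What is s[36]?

6

We have s[1] = 2; s[2] = 4; s[3] = 8; s[4] = 6; s[5] = 2.
Since s[5] = s[1] = 2, the sequence is periodic with period 4.
So s[36] = s[1 + ((36-1) mod 4)] = s[4] = 6.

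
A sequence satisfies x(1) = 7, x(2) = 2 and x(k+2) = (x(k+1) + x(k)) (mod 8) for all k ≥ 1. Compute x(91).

x(1) = 7, x(2) = 2, x(3) = 1, x(4) = 3, x(5) = 4, x(6) = 7, x(7) = 3, x(8) = 2, x(9) = 5, x(10) = 7, x(11) = 4, x(12) = 3, x(13) = 7, x(14) = 2.
The sequence repeats with period 12.
(91 - 1) mod 12 = 6, so x(91) = x(7) = 3.

3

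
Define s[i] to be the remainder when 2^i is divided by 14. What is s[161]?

4

Computing terms: s[1] = 2, s[2] = 4, s[3] = 8, s[4] = 2.
Since s[4] = s[1] = 2, the sequence is periodic with period 3.
(161 - 1) mod 3 = 1, so s[161] = s[2] = 4.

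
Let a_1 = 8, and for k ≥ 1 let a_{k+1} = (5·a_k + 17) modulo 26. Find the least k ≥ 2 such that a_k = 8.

5

Computing terms: a_1 = 8, a_2 = 5, a_3 = 16, a_4 = 19, a_5 = 8.
Since a_5 = a_1 = 8, the sequence is periodic with period 4.
The value 8 next appears (with k ≥ 2) at a_5.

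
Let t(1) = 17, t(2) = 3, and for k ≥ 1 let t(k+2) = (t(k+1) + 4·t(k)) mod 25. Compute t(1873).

17

t(1) = 17, t(2) = 3, t(3) = 21, t(4) = 8, t(5) = 17, t(6) = 24, t(7) = 17, t(8) = 13, t(9) = 6, t(10) = 8, t(11) = 7, t(12) = 14, t(13) = 17, t(14) = 23, t(15) = 16, t(16) = 8, t(17) = 22, t(18) = 4, t(19) = 17, t(20) = 8, t(21) = 1, t(22) = 8, t(23) = 12, t(24) = 19, t(25) = 17, t(26) = 18, t(27) = 11, t(28) = 8, t(29) = 2, t(30) = 9, t(31) = 17, t(32) = 3.
Since (t(31), t(32)) = (t(1), t(2)) = (17, 3) (two consecutive terms determine the rest), the sequence is periodic with period 30.
(1873 - 1) mod 30 = 12, so t(1873) = t(13) = 17.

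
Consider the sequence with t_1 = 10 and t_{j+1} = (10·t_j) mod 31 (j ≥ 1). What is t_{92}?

7

Computing terms: t_1 = 10,  t_2 = 7,  t_3 = 8,  t_4 = 18,  t_5 = 25,  t_6 = 2,  t_7 = 20,  t_8 = 14,  t_9 = 16,  t_{10} = 5,  t_{11} = 19,  t_{12} = 4,  t_{13} = 9,  t_{14} = 28,  t_{15} = 1,  t_{16} = 10.
The sequence repeats with period 15.
(92 - 1) mod 15 = 1, so t_{92} = t_2 = 7.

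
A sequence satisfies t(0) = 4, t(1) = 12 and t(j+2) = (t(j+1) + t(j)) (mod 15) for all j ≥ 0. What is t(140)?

14

We have t(0) = 4; t(1) = 12; t(2) = 1; t(3) = 13; t(4) = 14; t(5) = 12; t(6) = 11; t(7) = 8; t(8) = 4; t(9) = 12.
Since (t(8), t(9)) = (t(0), t(1)) = (4, 12) (two consecutive terms determine the rest), the sequence is periodic with period 8.
So t(140) = t(0 + ((140-0) mod 8)) = t(4) = 14.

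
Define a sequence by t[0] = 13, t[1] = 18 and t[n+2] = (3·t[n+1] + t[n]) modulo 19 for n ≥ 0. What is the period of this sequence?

We have t[0] = 13; t[1] = 18; t[2] = 10; t[3] = 10; t[4] = 2; t[5] = 16; t[6] = 12; t[7] = 14; t[8] = 16; t[9] = 5; t[10] = 12; t[11] = 3; t[12] = 2; t[13] = 9; t[14] = 10; t[15] = 1; t[16] = 13; t[17] = 2; t[18] = 0; t[19] = 2; t[20] = 6; t[21] = 1; t[22] = 9; t[23] = 9; t[24] = 17; t[25] = 3; t[26] = 7; t[27] = 5; t[28] = 3; t[29] = 14; t[30] = 7; t[31] = 16; t[32] = 17; t[33] = 10; t[34] = 9; t[35] = 18; t[36] = 6; t[37] = 17; t[38] = 0; t[39] = 17; t[40] = 13; t[41] = 18.
Since (t[40], t[41]) = (t[0], t[1]) = (13, 18) (two consecutive terms determine the rest), the sequence is periodic with period 40.

40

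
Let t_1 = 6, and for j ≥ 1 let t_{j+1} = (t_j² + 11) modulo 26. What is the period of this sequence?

Computing terms: t_1 = 6; t_2 = 21; t_3 = 10; t_4 = 7; t_5 = 8; t_6 = 23; t_7 = 20; t_8 = 21.
Since t_8 = t_2 = 21, the sequence is eventually periodic: after a pre-period of length 1 it cycles with period 6.

6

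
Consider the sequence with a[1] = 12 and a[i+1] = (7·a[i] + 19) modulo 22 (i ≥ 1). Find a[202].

15

Listing terms: a[1] = 12, a[2] = 15, a[3] = 14, a[4] = 7, a[5] = 2, a[6] = 11, a[7] = 8, a[8] = 9, a[9] = 16, a[10] = 21, a[11] = 12.
The sequence repeats with period 10.
So a[202] = a[1 + ((202-1) mod 10)] = a[2] = 15.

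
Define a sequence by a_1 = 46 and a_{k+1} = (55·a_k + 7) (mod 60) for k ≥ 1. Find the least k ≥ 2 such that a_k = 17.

Listing terms: a_1 = 46,  a_2 = 17,  a_3 = 42,  a_4 = 37,  a_5 = 2,  a_6 = 57,  a_7 = 22,  a_8 = 17.
Since a_8 = a_2 = 17, the sequence is eventually periodic: after a pre-period of length 1 it cycles with period 6.
The value 17 first appears (with k ≥ 2) at a_2.

2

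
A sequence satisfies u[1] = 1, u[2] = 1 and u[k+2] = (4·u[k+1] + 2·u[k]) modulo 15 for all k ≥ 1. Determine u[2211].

6

Computing terms: u[1] = 1; u[2] = 1; u[3] = 6; u[4] = 11; u[5] = 11; u[6] = 6; u[7] = 1; u[8] = 1.
The sequence repeats with period 6.
So u[2211] = u[1 + ((2211-1) mod 6)] = u[3] = 6.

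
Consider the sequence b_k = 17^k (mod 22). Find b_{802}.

We have b_0 = 1, b_1 = 17, b_2 = 3, b_3 = 7, b_4 = 9, b_5 = 21, b_6 = 5, b_7 = 19, b_8 = 15, b_9 = 13, b_{10} = 1.
Since b_{10} = b_0 = 1, the sequence is periodic with period 10.
(802 - 0) mod 10 = 2, so b_{802} = b_2 = 3.

3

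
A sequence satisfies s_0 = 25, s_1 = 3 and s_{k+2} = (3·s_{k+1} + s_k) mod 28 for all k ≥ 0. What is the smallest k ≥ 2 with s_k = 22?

We have s_0 = 25, s_1 = 3, s_2 = 6, s_3 = 21, s_4 = 13, s_5 = 4, s_6 = 25, s_7 = 23, s_8 = 10, s_9 = 25, s_{10} = 1, s_{11} = 0, s_{12} = 1, s_{13} = 3, s_{14} = 10, s_{15} = 5, s_{16} = 25, s_{17} = 24, s_{18} = 13, s_{19} = 7, s_{20} = 6, s_{21} = 25, s_{22} = 25, s_{23} = 16, s_{24} = 17, s_{25} = 11, s_{26} = 22, s_{27} = 21, s_{28} = 1, s_{29} = 24, s_{30} = 17, s_{31} = 19, s_{32} = 18, s_{33} = 17, s_{34} = 13, s_{35} = 0, s_{36} = 13, s_{37} = 11, s_{38} = 18, s_{39} = 9, s_{40} = 17, s_{41} = 4, s_{42} = 1, s_{43} = 7, s_{44} = 22, s_{45} = 17, s_{46} = 17, s_{47} = 12, s_{48} = 25, s_{49} = 3.
The sequence repeats with period 48.
The value 22 first appears (with k ≥ 2) at s_{26}.

26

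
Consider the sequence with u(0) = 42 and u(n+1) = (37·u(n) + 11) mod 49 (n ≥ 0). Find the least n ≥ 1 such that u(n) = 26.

20

Computing terms: u(0) = 42, u(1) = 46, u(2) = 47, u(3) = 35, u(4) = 32, u(5) = 19, u(6) = 28, u(7) = 18, u(8) = 40, u(9) = 21, u(10) = 4, u(11) = 12, u(12) = 14, u(13) = 39, u(14) = 33, u(15) = 7, u(16) = 25, u(17) = 5, u(18) = 0, u(19) = 11, u(20) = 26, u(21) = 42.
The sequence repeats with period 21.
The value 26 first appears (with n ≥ 1) at u(20).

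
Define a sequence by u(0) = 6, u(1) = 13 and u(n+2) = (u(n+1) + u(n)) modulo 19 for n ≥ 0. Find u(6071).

7

u(0) = 6, u(1) = 13, u(2) = 0, u(3) = 13, u(4) = 13, u(5) = 7, u(6) = 1, u(7) = 8, u(8) = 9, u(9) = 17, u(10) = 7, u(11) = 5, u(12) = 12, u(13) = 17, u(14) = 10, u(15) = 8, u(16) = 18, u(17) = 7, u(18) = 6, u(19) = 13.
Since (u(18), u(19)) = (u(0), u(1)) = (6, 13) (two consecutive terms determine the rest), the sequence is periodic with period 18.
So u(6071) = u(0 + ((6071-0) mod 18)) = u(5) = 7.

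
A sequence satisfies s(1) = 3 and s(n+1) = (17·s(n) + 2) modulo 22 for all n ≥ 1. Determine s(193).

Listing terms: s(1) = 3,  s(2) = 9,  s(3) = 1,  s(4) = 19,  s(5) = 17,  s(6) = 5,  s(7) = 21,  s(8) = 7,  s(9) = 11,  s(10) = 13,  s(11) = 3.
Since s(11) = s(1) = 3, the sequence is periodic with period 10.
(193 - 1) mod 10 = 2, so s(193) = s(3) = 1.

1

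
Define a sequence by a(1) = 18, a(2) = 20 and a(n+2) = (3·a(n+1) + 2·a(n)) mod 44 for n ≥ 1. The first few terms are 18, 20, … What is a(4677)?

a(1) = 18; a(2) = 20; a(3) = 8; a(4) = 20; a(5) = 32; a(6) = 4; a(7) = 32; a(8) = 16; a(9) = 24; a(10) = 16; a(11) = 8; a(12) = 12; a(13) = 8; a(14) = 4; a(15) = 28; a(16) = 4; a(17) = 24; a(18) = 36; a(19) = 24; a(20) = 12; a(21) = 40; a(22) = 12; a(23) = 28; a(24) = 20; a(25) = 28; a(26) = 36; a(27) = 32; a(28) = 36; a(29) = 40; a(30) = 16; a(31) = 40; a(32) = 20; a(33) = 8.
Since (a(32), a(33)) = (a(2), a(3)) = (20, 8) (two consecutive terms determine the rest), the sequence is eventually periodic: after a pre-period of length 1 it cycles with period 30.
For n ≥ 2, a(n) depends only on (n - 2) mod 30. (4677 - 2) mod 30 = 25, so a(4677) = a(27) = 32.

32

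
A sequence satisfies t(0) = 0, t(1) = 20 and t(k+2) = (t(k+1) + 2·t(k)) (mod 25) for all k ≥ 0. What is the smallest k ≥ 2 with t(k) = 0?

t(0) = 0; t(1) = 20; t(2) = 20; t(3) = 10; t(4) = 0; t(5) = 20.
Since (t(4), t(5)) = (t(0), t(1)) = (0, 20) (two consecutive terms determine the rest), the sequence is periodic with period 4.
The value 0 next appears (with k ≥ 2) at t(4).

4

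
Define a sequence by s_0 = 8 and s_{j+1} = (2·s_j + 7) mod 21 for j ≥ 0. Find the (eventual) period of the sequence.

s_0 = 8,  s_1 = 2,  s_2 = 11,  s_3 = 8.
The sequence repeats with period 3.

3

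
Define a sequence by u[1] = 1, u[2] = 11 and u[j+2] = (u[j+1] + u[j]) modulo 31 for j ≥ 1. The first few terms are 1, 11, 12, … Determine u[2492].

u[1] = 1; u[2] = 11; u[3] = 12; u[4] = 23; u[5] = 4; u[6] = 27; u[7] = 0; u[8] = 27; u[9] = 27; u[10] = 23; u[11] = 19; u[12] = 11; u[13] = 30; u[14] = 10; u[15] = 9; u[16] = 19; u[17] = 28; u[18] = 16; u[19] = 13; u[20] = 29; u[21] = 11; u[22] = 9; u[23] = 20; u[24] = 29; u[25] = 18; u[26] = 16; u[27] = 3; u[28] = 19; u[29] = 22; u[30] = 10; u[31] = 1; u[32] = 11.
Since (u[31], u[32]) = (u[1], u[2]) = (1, 11) (two consecutive terms determine the rest), the sequence is periodic with period 30.
So u[2492] = u[1 + ((2492-1) mod 30)] = u[2] = 11.

11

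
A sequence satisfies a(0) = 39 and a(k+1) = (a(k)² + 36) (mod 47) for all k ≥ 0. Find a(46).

42

We have a(0) = 39; a(1) = 6; a(2) = 25; a(3) = 3; a(4) = 45; a(5) = 40; a(6) = 38; a(7) = 23; a(8) = 1; a(9) = 37; a(10) = 42; a(11) = 14; a(12) = 44; a(13) = 45.
Since a(13) = a(4) = 45, the sequence is eventually periodic: after a pre-period of length 4 it cycles with period 9.
For k ≥ 4, a(k) depends only on (k - 4) mod 9. (46 - 4) mod 9 = 6, so a(46) = a(10) = 42.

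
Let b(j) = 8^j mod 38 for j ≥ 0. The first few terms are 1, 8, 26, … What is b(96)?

b(0) = 1, b(1) = 8, b(2) = 26, b(3) = 18, b(4) = 30, b(5) = 12, b(6) = 20, b(7) = 8.
Since b(7) = b(1) = 8, the sequence is eventually periodic: after a pre-period of length 1 it cycles with period 6.
For j ≥ 1, b(j) depends only on (j - 1) mod 6. (96 - 1) mod 6 = 5, so b(96) = b(6) = 20.

20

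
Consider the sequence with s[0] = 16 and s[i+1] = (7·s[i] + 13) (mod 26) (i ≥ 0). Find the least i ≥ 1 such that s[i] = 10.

6

s[0] = 16,  s[1] = 21,  s[2] = 4,  s[3] = 15,  s[4] = 14,  s[5] = 7,  s[6] = 10,  s[7] = 5,  s[8] = 22,  s[9] = 11,  s[10] = 12,  s[11] = 19,  s[12] = 16.
The sequence repeats with period 12.
The value 10 first appears (with i ≥ 1) at s[6].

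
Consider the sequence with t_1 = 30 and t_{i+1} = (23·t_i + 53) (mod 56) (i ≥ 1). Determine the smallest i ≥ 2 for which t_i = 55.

We have t_1 = 30; t_2 = 15; t_3 = 6; t_4 = 23; t_5 = 22; t_6 = 55; t_7 = 30.
The sequence repeats with period 6.
The value 55 first appears (with i ≥ 2) at t_6.

6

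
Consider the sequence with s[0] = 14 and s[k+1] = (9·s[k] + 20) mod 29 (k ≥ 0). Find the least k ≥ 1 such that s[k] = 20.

3

Listing terms: s[0] = 14, s[1] = 1, s[2] = 0, s[3] = 20, s[4] = 26, s[5] = 22, s[6] = 15, s[7] = 10, s[8] = 23, s[9] = 24, s[10] = 4, s[11] = 27, s[12] = 2, s[13] = 9, s[14] = 14.
Since s[14] = s[0] = 14, the sequence is periodic with period 14.
The value 20 first appears (with k ≥ 1) at s[3].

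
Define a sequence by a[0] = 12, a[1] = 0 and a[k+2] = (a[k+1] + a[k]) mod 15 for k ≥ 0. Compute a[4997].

9

Computing terms: a[0] = 12; a[1] = 0; a[2] = 12; a[3] = 12; a[4] = 9; a[5] = 6; a[6] = 0; a[7] = 6; a[8] = 6; a[9] = 12; a[10] = 3; a[11] = 0; a[12] = 3; a[13] = 3; a[14] = 6; a[15] = 9; a[16] = 0; a[17] = 9; a[18] = 9; a[19] = 3; a[20] = 12; a[21] = 0.
The sequence repeats with period 20.
(4997 - 0) mod 20 = 17, so a[4997] = a[17] = 9.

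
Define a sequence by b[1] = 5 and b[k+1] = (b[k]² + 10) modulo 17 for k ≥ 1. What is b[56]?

b[1] = 5, b[2] = 1, b[3] = 11, b[4] = 12, b[5] = 1.
Since b[5] = b[2] = 1, the sequence is eventually periodic: after a pre-period of length 1 it cycles with period 3.
For k ≥ 2, b[k] depends only on (k - 2) mod 3. (56 - 2) mod 3 = 0, so b[56] = b[2] = 1.

1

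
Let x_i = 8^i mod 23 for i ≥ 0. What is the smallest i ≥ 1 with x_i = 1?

11

We have x_0 = 1, x_1 = 8, x_2 = 18, x_3 = 6, x_4 = 2, x_5 = 16, x_6 = 13, x_7 = 12, x_8 = 4, x_9 = 9, x_{10} = 3, x_{11} = 1.
The sequence repeats with period 11.
The value 1 next appears (with i ≥ 1) at x_{11}.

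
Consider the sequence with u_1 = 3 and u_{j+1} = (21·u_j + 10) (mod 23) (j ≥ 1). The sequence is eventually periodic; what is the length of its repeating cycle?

22

u_1 = 3; u_2 = 4; u_3 = 2; u_4 = 6; u_5 = 21; u_6 = 14; u_7 = 5; u_8 = 0; u_9 = 10; u_{10} = 13; u_{11} = 7; u_{12} = 19; u_{13} = 18; u_{14} = 20; u_{15} = 16; u_{16} = 1; u_{17} = 8; u_{18} = 17; u_{19} = 22; u_{20} = 12; u_{21} = 9; u_{22} = 15; u_{23} = 3.
The sequence repeats with period 22.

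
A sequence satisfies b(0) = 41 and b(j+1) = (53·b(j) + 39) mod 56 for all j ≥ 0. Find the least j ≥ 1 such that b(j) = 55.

Computing terms: b(0) = 41; b(1) = 28; b(2) = 11; b(3) = 6; b(4) = 21; b(5) = 32; b(6) = 55; b(7) = 42; b(8) = 25; b(9) = 20; b(10) = 35; b(11) = 46; b(12) = 13; b(13) = 0; b(14) = 39; b(15) = 34; b(16) = 49; b(17) = 4; b(18) = 27; b(19) = 14; b(20) = 53; b(21) = 48; b(22) = 7; b(23) = 18; b(24) = 41.
The sequence repeats with period 24.
The value 55 first appears (with j ≥ 1) at b(6).

6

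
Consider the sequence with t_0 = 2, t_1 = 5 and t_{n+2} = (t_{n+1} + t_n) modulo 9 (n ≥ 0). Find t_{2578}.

We have t_0 = 2,  t_1 = 5,  t_2 = 7,  t_3 = 3,  t_4 = 1,  t_5 = 4,  t_6 = 5,  t_7 = 0,  t_8 = 5,  t_9 = 5,  t_{10} = 1,  t_{11} = 6,  t_{12} = 7,  t_{13} = 4,  t_{14} = 2,  t_{15} = 6,  t_{16} = 8,  t_{17} = 5,  t_{18} = 4,  t_{19} = 0,  t_{20} = 4,  t_{21} = 4,  t_{22} = 8,  t_{23} = 3,  t_{24} = 2,  t_{25} = 5.
The sequence repeats with period 24.
So t_{2578} = t_{0 + ((2578-0) mod 24)} = t_{10} = 1.

1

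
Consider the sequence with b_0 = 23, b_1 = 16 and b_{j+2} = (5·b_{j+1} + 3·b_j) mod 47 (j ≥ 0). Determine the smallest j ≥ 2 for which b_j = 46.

Computing terms: b_0 = 23,  b_1 = 16,  b_2 = 8,  b_3 = 41,  b_4 = 41,  b_5 = 46,  b_6 = 24,  b_7 = 23,  b_8 = 46,  b_9 = 17,  b_{10} = 35,  b_{11} = 38,  b_{12} = 13,  b_{13} = 38,  b_{14} = 41,  b_{15} = 37,  b_{16} = 26,  b_{17} = 6,  b_{18} = 14,  b_{19} = 41,  b_{20} = 12,  b_{21} = 42,  b_{22} = 11,  b_{23} = 40,  b_{24} = 45,  b_{25} = 16,  b_{26} = 27,  b_{27} = 42,  b_{28} = 9,  b_{29} = 30,  b_{30} = 36,  b_{31} = 35,  b_{32} = 1,  b_{33} = 16,  b_{34} = 36,  b_{35} = 40,  b_{36} = 26,  b_{37} = 15,  b_{38} = 12,  b_{39} = 11,  b_{40} = 44,  b_{41} = 18,  b_{42} = 34,  b_{43} = 36,  b_{44} = 0,  b_{45} = 14,  b_{46} = 23,  b_{47} = 16.
The sequence repeats with period 46.
The value 46 first appears (with j ≥ 2) at b_5.

5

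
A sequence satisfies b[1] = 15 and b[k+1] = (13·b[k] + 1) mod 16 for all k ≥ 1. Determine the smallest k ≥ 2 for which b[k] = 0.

6

Listing terms: b[1] = 15; b[2] = 4; b[3] = 5; b[4] = 2; b[5] = 11; b[6] = 0; b[7] = 1; b[8] = 14; b[9] = 7; b[10] = 12; b[11] = 13; b[12] = 10; b[13] = 3; b[14] = 8; b[15] = 9; b[16] = 6; b[17] = 15.
Since b[17] = b[1] = 15, the sequence is periodic with period 16.
The value 0 first appears (with k ≥ 2) at b[6].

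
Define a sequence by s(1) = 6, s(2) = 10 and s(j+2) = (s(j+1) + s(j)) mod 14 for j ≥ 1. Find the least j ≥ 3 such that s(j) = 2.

3

Computing terms: s(1) = 6,  s(2) = 10,  s(3) = 2,  s(4) = 12,  s(5) = 0,  s(6) = 12,  s(7) = 12,  s(8) = 10,  s(9) = 8,  s(10) = 4,  s(11) = 12,  s(12) = 2,  s(13) = 0,  s(14) = 2,  s(15) = 2,  s(16) = 4,  s(17) = 6,  s(18) = 10.
The sequence repeats with period 16.
The value 2 first appears (with j ≥ 3) at s(3).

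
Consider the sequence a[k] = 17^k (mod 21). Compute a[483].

Listing terms: a[0] = 1,  a[1] = 17,  a[2] = 16,  a[3] = 20,  a[4] = 4,  a[5] = 5,  a[6] = 1.
Since a[6] = a[0] = 1, the sequence is periodic with period 6.
So a[483] = a[0 + ((483-0) mod 6)] = a[3] = 20.

20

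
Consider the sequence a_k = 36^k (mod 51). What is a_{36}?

33

a_1 = 36; a_2 = 21; a_3 = 42; a_4 = 33; a_5 = 15; a_6 = 30; a_7 = 9; a_8 = 18; a_9 = 36.
Since a_9 = a_1 = 36, the sequence is periodic with period 8.
So a_{36} = a_{1 + ((36-1) mod 8)} = a_4 = 33.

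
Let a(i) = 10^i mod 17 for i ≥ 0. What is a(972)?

13

a(0) = 1, a(1) = 10, a(2) = 15, a(3) = 14, a(4) = 4, a(5) = 6, a(6) = 9, a(7) = 5, a(8) = 16, a(9) = 7, a(10) = 2, a(11) = 3, a(12) = 13, a(13) = 11, a(14) = 8, a(15) = 12, a(16) = 1.
Since a(16) = a(0) = 1, the sequence is periodic with period 16.
So a(972) = a(0 + ((972-0) mod 16)) = a(12) = 13.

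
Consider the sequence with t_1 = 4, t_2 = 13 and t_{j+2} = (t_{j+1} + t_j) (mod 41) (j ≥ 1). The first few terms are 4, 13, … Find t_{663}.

24

t_1 = 4,  t_2 = 13,  t_3 = 17,  t_4 = 30,  t_5 = 6,  t_6 = 36,  t_7 = 1,  t_8 = 37,  t_9 = 38,  t_{10} = 34,  t_{11} = 31,  t_{12} = 24,  t_{13} = 14,  t_{14} = 38,  t_{15} = 11,  t_{16} = 8,  t_{17} = 19,  t_{18} = 27,  t_{19} = 5,  t_{20} = 32,  t_{21} = 37,  t_{22} = 28,  t_{23} = 24,  t_{24} = 11,  t_{25} = 35,  t_{26} = 5,  t_{27} = 40,  t_{28} = 4,  t_{29} = 3,  t_{30} = 7,  t_{31} = 10,  t_{32} = 17,  t_{33} = 27,  t_{34} = 3,  t_{35} = 30,  t_{36} = 33,  t_{37} = 22,  t_{38} = 14,  t_{39} = 36,  t_{40} = 9,  t_{41} = 4,  t_{42} = 13.
The sequence repeats with period 40.
(663 - 1) mod 40 = 22, so t_{663} = t_{23} = 24.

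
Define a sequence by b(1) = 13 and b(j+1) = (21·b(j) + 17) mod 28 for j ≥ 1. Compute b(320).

24

Computing terms: b(1) = 13,  b(2) = 10,  b(3) = 3,  b(4) = 24,  b(5) = 17,  b(6) = 10.
Since b(6) = b(2) = 10, the sequence is eventually periodic: after a pre-period of length 1 it cycles with period 4.
For j ≥ 2, b(j) depends only on (j - 2) mod 4. (320 - 2) mod 4 = 2, so b(320) = b(4) = 24.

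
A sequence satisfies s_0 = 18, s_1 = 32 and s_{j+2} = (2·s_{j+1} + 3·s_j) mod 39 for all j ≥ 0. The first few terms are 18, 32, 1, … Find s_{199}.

Listing terms: s_0 = 18; s_1 = 32; s_2 = 1; s_3 = 20; s_4 = 4; s_5 = 29; s_6 = 31; s_7 = 32; s_8 = 1.
Since (s_7, s_8) = (s_1, s_2) = (32, 1) (two consecutive terms determine the rest), the sequence is eventually periodic: after a pre-period of length 1 it cycles with period 6.
For j ≥ 1, s_j depends only on (j - 1) mod 6. (199 - 1) mod 6 = 0, so s_{199} = s_1 = 32.

32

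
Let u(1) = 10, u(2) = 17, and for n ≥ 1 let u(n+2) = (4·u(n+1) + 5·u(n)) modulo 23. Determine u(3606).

3

Computing terms: u(1) = 10, u(2) = 17, u(3) = 3, u(4) = 5, u(5) = 12, u(6) = 4, u(7) = 7, u(8) = 2, u(9) = 20, u(10) = 21, u(11) = 0, u(12) = 13, u(13) = 6, u(14) = 20, u(15) = 18, u(16) = 11, u(17) = 19, u(18) = 16, u(19) = 21, u(20) = 3, u(21) = 2, u(22) = 0, u(23) = 10, u(24) = 17.
Since (u(23), u(24)) = (u(1), u(2)) = (10, 17) (two consecutive terms determine the rest), the sequence is periodic with period 22.
(3606 - 1) mod 22 = 19, so u(3606) = u(20) = 3.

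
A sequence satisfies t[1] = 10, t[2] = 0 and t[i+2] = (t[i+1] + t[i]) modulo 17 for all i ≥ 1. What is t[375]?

Computing terms: t[1] = 10, t[2] = 0, t[3] = 10, t[4] = 10, t[5] = 3, t[6] = 13, t[7] = 16, t[8] = 12, t[9] = 11, t[10] = 6, t[11] = 0, t[12] = 6, t[13] = 6, t[14] = 12, t[15] = 1, t[16] = 13, t[17] = 14, t[18] = 10, t[19] = 7, t[20] = 0, t[21] = 7, t[22] = 7, t[23] = 14, t[24] = 4, t[25] = 1, t[26] = 5, t[27] = 6, t[28] = 11, t[29] = 0, t[30] = 11, t[31] = 11, t[32] = 5, t[33] = 16, t[34] = 4, t[35] = 3, t[36] = 7, t[37] = 10, t[38] = 0.
The sequence repeats with period 36.
(375 - 1) mod 36 = 14, so t[375] = t[15] = 1.

1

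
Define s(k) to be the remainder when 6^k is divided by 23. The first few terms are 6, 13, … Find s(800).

18

We have s(1) = 6, s(2) = 13, s(3) = 9, s(4) = 8, s(5) = 2, s(6) = 12, s(7) = 3, s(8) = 18, s(9) = 16, s(10) = 4, s(11) = 1, s(12) = 6.
Since s(12) = s(1) = 6, the sequence is periodic with period 11.
So s(800) = s(1 + ((800-1) mod 11)) = s(8) = 18.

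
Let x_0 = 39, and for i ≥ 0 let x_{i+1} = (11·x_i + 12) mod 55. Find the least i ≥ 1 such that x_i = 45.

Listing terms: x_0 = 39, x_1 = 1, x_2 = 23, x_3 = 45, x_4 = 12, x_5 = 34, x_6 = 1.
Since x_6 = x_1 = 1, the sequence is eventually periodic: after a pre-period of length 1 it cycles with period 5.
The value 45 first appears (with i ≥ 1) at x_3.

3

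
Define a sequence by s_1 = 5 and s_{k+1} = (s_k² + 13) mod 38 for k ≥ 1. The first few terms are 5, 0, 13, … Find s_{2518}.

32

s_1 = 5; s_2 = 0; s_3 = 13; s_4 = 30; s_5 = 1; s_6 = 14; s_7 = 19; s_8 = 32; s_9 = 11; s_{10} = 20; s_{11} = 33; s_{12} = 0.
Since s_{12} = s_2 = 0, the sequence is eventually periodic: after a pre-period of length 1 it cycles with period 10.
For k ≥ 2, s_k depends only on (k - 2) mod 10. (2518 - 2) mod 10 = 6, so s_{2518} = s_8 = 32.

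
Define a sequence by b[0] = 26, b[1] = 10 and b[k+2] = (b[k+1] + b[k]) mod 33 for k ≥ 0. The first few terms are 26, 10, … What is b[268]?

Computing terms: b[0] = 26, b[1] = 10, b[2] = 3, b[3] = 13, b[4] = 16, b[5] = 29, b[6] = 12, b[7] = 8, b[8] = 20, b[9] = 28, b[10] = 15, b[11] = 10, b[12] = 25, b[13] = 2, b[14] = 27, b[15] = 29, b[16] = 23, b[17] = 19, b[18] = 9, b[19] = 28, b[20] = 4, b[21] = 32, b[22] = 3, b[23] = 2, b[24] = 5, b[25] = 7, b[26] = 12, b[27] = 19, b[28] = 31, b[29] = 17, b[30] = 15, b[31] = 32, b[32] = 14, b[33] = 13, b[34] = 27, b[35] = 7, b[36] = 1, b[37] = 8, b[38] = 9, b[39] = 17, b[40] = 26, b[41] = 10.
The sequence repeats with period 40.
(268 - 0) mod 40 = 28, so b[268] = b[28] = 31.

31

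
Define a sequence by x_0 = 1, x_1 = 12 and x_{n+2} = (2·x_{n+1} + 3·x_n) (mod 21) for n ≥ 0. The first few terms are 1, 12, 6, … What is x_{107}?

15

Computing terms: x_0 = 1,  x_1 = 12,  x_2 = 6,  x_3 = 6,  x_4 = 9,  x_5 = 15,  x_6 = 15,  x_7 = 12,  x_8 = 6.
Since (x_7, x_8) = (x_1, x_2) = (12, 6) (two consecutive terms determine the rest), the sequence is eventually periodic: after a pre-period of length 1 it cycles with period 6.
For n ≥ 1, x_n depends only on (n - 1) mod 6. (107 - 1) mod 6 = 4, so x_{107} = x_5 = 15.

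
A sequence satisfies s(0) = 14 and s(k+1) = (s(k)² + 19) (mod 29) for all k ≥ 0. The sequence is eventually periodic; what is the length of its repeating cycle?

We have s(0) = 14, s(1) = 12, s(2) = 18, s(3) = 24, s(4) = 15, s(5) = 12.
Since s(5) = s(1) = 12, the sequence is eventually periodic: after a pre-period of length 1 it cycles with period 4.

4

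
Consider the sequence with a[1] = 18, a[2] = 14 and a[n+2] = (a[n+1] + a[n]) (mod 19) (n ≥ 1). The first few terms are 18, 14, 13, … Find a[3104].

3

a[1] = 18, a[2] = 14, a[3] = 13, a[4] = 8, a[5] = 2, a[6] = 10, a[7] = 12, a[8] = 3, a[9] = 15, a[10] = 18, a[11] = 14.
The sequence repeats with period 9.
So a[3104] = a[1 + ((3104-1) mod 9)] = a[8] = 3.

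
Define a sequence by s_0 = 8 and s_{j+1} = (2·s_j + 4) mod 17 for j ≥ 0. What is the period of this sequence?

We have s_0 = 8,  s_1 = 3,  s_2 = 10,  s_3 = 7,  s_4 = 1,  s_5 = 6,  s_6 = 16,  s_7 = 2,  s_8 = 8.
Since s_8 = s_0 = 8, the sequence is periodic with period 8.

8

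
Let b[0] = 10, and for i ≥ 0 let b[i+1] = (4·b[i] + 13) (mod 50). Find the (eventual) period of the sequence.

10

Computing terms: b[0] = 10; b[1] = 3; b[2] = 25; b[3] = 13; b[4] = 15; b[5] = 23; b[6] = 5; b[7] = 33; b[8] = 45; b[9] = 43; b[10] = 35; b[11] = 3.
Since b[11] = b[1] = 3, the sequence is eventually periodic: after a pre-period of length 1 it cycles with period 10.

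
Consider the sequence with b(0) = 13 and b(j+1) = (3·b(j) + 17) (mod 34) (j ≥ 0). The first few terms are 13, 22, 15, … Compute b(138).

19

Computing terms: b(0) = 13, b(1) = 22, b(2) = 15, b(3) = 28, b(4) = 33, b(5) = 14, b(6) = 25, b(7) = 24, b(8) = 21, b(9) = 12, b(10) = 19, b(11) = 6, b(12) = 1, b(13) = 20, b(14) = 9, b(15) = 10, b(16) = 13.
The sequence repeats with period 16.
(138 - 0) mod 16 = 10, so b(138) = b(10) = 19.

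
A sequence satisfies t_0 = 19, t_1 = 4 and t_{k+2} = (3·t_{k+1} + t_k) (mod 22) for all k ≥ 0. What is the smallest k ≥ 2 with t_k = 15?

Listing terms: t_0 = 19, t_1 = 4, t_2 = 9, t_3 = 9, t_4 = 14, t_5 = 7, t_6 = 13, t_7 = 2, t_8 = 19, t_9 = 15, t_{10} = 20, t_{11} = 9, t_{12} = 3, t_{13} = 18, t_{14} = 13, t_{15} = 13, t_{16} = 8, t_{17} = 15, t_{18} = 9, t_{19} = 20, t_{20} = 3, t_{21} = 7, t_{22} = 2, t_{23} = 13, t_{24} = 19, t_{25} = 4.
The sequence repeats with period 24.
The value 15 first appears (with k ≥ 2) at t_9.

9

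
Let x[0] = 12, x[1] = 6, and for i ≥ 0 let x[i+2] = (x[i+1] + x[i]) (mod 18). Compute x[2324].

Listing terms: x[0] = 12, x[1] = 6, x[2] = 0, x[3] = 6, x[4] = 6, x[5] = 12, x[6] = 0, x[7] = 12, x[8] = 12, x[9] = 6.
Since (x[8], x[9]) = (x[0], x[1]) = (12, 6) (two consecutive terms determine the rest), the sequence is periodic with period 8.
So x[2324] = x[0 + ((2324-0) mod 8)] = x[4] = 6.

6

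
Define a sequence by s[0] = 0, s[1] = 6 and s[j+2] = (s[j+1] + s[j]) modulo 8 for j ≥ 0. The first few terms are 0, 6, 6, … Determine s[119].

6

Listing terms: s[0] = 0,  s[1] = 6,  s[2] = 6,  s[3] = 4,  s[4] = 2,  s[5] = 6,  s[6] = 0,  s[7] = 6.
Since (s[6], s[7]) = (s[0], s[1]) = (0, 6) (two consecutive terms determine the rest), the sequence is periodic with period 6.
(119 - 0) mod 6 = 5, so s[119] = s[5] = 6.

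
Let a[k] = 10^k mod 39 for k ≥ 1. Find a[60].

1

Listing terms: a[1] = 10; a[2] = 22; a[3] = 25; a[4] = 16; a[5] = 4; a[6] = 1; a[7] = 10.
The sequence repeats with period 6.
(60 - 1) mod 6 = 5, so a[60] = a[6] = 1.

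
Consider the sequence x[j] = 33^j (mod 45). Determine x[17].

Computing terms: x[0] = 1,  x[1] = 33,  x[2] = 9,  x[3] = 27,  x[4] = 36,  x[5] = 18,  x[6] = 9.
Since x[6] = x[2] = 9, the sequence is eventually periodic: after a pre-period of length 2 it cycles with period 4.
For j ≥ 2, x[j] depends only on (j - 2) mod 4. (17 - 2) mod 4 = 3, so x[17] = x[5] = 18.

18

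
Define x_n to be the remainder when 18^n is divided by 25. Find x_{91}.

7

Listing terms: x_0 = 1, x_1 = 18, x_2 = 24, x_3 = 7, x_4 = 1.
Since x_4 = x_0 = 1, the sequence is periodic with period 4.
So x_{91} = x_{0 + ((91-0) mod 4)} = x_3 = 7.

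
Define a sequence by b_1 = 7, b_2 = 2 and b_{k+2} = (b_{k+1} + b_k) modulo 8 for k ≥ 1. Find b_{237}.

b_1 = 7,  b_2 = 2,  b_3 = 1,  b_4 = 3,  b_5 = 4,  b_6 = 7,  b_7 = 3,  b_8 = 2,  b_9 = 5,  b_{10} = 7,  b_{11} = 4,  b_{12} = 3,  b_{13} = 7,  b_{14} = 2.
Since (b_{13}, b_{14}) = (b_1, b_2) = (7, 2) (two consecutive terms determine the rest), the sequence is periodic with period 12.
So b_{237} = b_{1 + ((237-1) mod 12)} = b_9 = 5.

5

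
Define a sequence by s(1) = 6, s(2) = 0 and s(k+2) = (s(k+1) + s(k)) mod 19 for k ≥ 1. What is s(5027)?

12

Listing terms: s(1) = 6, s(2) = 0, s(3) = 6, s(4) = 6, s(5) = 12, s(6) = 18, s(7) = 11, s(8) = 10, s(9) = 2, s(10) = 12, s(11) = 14, s(12) = 7, s(13) = 2, s(14) = 9, s(15) = 11, s(16) = 1, s(17) = 12, s(18) = 13, s(19) = 6, s(20) = 0.
Since (s(19), s(20)) = (s(1), s(2)) = (6, 0) (two consecutive terms determine the rest), the sequence is periodic with period 18.
So s(5027) = s(1 + ((5027-1) mod 18)) = s(5) = 12.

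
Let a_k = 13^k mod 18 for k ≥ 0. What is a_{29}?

Listing terms: a_0 = 1; a_1 = 13; a_2 = 7; a_3 = 1.
The sequence repeats with period 3.
(29 - 0) mod 3 = 2, so a_{29} = a_2 = 7.

7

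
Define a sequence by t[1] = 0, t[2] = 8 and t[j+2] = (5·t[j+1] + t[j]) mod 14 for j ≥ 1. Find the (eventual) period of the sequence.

6

Listing terms: t[1] = 0; t[2] = 8; t[3] = 12; t[4] = 12; t[5] = 2; t[6] = 8; t[7] = 0; t[8] = 8.
The sequence repeats with period 6.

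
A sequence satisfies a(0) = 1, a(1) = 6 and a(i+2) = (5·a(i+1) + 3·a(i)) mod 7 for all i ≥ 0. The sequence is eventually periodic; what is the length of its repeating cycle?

3

a(0) = 1, a(1) = 6, a(2) = 5, a(3) = 1, a(4) = 6.
The sequence repeats with period 3.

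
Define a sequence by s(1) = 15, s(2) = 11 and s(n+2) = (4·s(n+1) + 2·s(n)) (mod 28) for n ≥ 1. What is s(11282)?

s(1) = 15; s(2) = 11; s(3) = 18; s(4) = 10; s(5) = 20; s(6) = 16; s(7) = 20; s(8) = 0; s(9) = 12; s(10) = 20; s(11) = 20; s(12) = 8; s(13) = 16; s(14) = 24; s(15) = 16; s(16) = 0; s(17) = 4; s(18) = 16; s(19) = 16; s(20) = 12; s(21) = 24; s(22) = 8; s(23) = 24; s(24) = 0; s(25) = 20; s(26) = 24; s(27) = 24; s(28) = 4; s(29) = 8; s(30) = 12; s(31) = 8; s(32) = 0; s(33) = 16; s(34) = 8; s(35) = 8; s(36) = 20; s(37) = 12; s(38) = 4; s(39) = 12; s(40) = 0; s(41) = 24; s(42) = 12; s(43) = 12; s(44) = 16; s(45) = 4; s(46) = 20; s(47) = 4; s(48) = 0; s(49) = 8; s(50) = 4; s(51) = 4; s(52) = 24; s(53) = 20; s(54) = 16.
Since (s(53), s(54)) = (s(5), s(6)) = (20, 16) (two consecutive terms determine the rest), the sequence is eventually periodic: after a pre-period of length 4 it cycles with period 48.
For n ≥ 5, s(n) depends only on (n - 5) mod 48. (11282 - 5) mod 48 = 45, so s(11282) = s(50) = 4.

4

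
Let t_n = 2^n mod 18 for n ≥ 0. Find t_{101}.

t_0 = 1; t_1 = 2; t_2 = 4; t_3 = 8; t_4 = 16; t_5 = 14; t_6 = 10; t_7 = 2.
Since t_7 = t_1 = 2, the sequence is eventually periodic: after a pre-period of length 1 it cycles with period 6.
For n ≥ 1, t_n depends only on (n - 1) mod 6. (101 - 1) mod 6 = 4, so t_{101} = t_5 = 14.

14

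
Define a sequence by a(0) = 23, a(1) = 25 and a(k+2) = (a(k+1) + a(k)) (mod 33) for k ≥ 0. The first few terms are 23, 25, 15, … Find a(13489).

a(0) = 23; a(1) = 25; a(2) = 15; a(3) = 7; a(4) = 22; a(5) = 29; a(6) = 18; a(7) = 14; a(8) = 32; a(9) = 13; a(10) = 12; a(11) = 25; a(12) = 4; a(13) = 29; a(14) = 0; a(15) = 29; a(16) = 29; a(17) = 25; a(18) = 21; a(19) = 13; a(20) = 1; a(21) = 14; a(22) = 15; a(23) = 29; a(24) = 11; a(25) = 7; a(26) = 18; a(27) = 25; a(28) = 10; a(29) = 2; a(30) = 12; a(31) = 14; a(32) = 26; a(33) = 7; a(34) = 0; a(35) = 7; a(36) = 7; a(37) = 14; a(38) = 21; a(39) = 2; a(40) = 23; a(41) = 25.
Since (a(40), a(41)) = (a(0), a(1)) = (23, 25) (two consecutive terms determine the rest), the sequence is periodic with period 40.
(13489 - 0) mod 40 = 9, so a(13489) = a(9) = 13.

13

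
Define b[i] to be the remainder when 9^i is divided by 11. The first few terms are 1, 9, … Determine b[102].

Computing terms: b[0] = 1,  b[1] = 9,  b[2] = 4,  b[3] = 3,  b[4] = 5,  b[5] = 1.
Since b[5] = b[0] = 1, the sequence is periodic with period 5.
(102 - 0) mod 5 = 2, so b[102] = b[2] = 4.

4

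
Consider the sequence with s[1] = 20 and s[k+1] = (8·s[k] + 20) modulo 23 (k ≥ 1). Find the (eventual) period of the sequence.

Listing terms: s[1] = 20,  s[2] = 19,  s[3] = 11,  s[4] = 16,  s[5] = 10,  s[6] = 8,  s[7] = 15,  s[8] = 2,  s[9] = 13,  s[10] = 9,  s[11] = 0,  s[12] = 20.
Since s[12] = s[1] = 20, the sequence is periodic with period 11.

11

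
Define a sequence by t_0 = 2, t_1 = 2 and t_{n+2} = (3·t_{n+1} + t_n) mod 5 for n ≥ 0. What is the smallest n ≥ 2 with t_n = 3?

2

Computing terms: t_0 = 2,  t_1 = 2,  t_2 = 3,  t_3 = 1,  t_4 = 1,  t_5 = 4,  t_6 = 3,  t_7 = 3,  t_8 = 2,  t_9 = 4,  t_{10} = 4,  t_{11} = 1,  t_{12} = 2,  t_{13} = 2.
Since (t_{12}, t_{13}) = (t_0, t_1) = (2, 2) (two consecutive terms determine the rest), the sequence is periodic with period 12.
The value 3 first appears (with n ≥ 2) at t_2.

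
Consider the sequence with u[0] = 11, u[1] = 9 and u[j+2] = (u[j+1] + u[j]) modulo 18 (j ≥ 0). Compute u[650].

2

u[0] = 11, u[1] = 9, u[2] = 2, u[3] = 11, u[4] = 13, u[5] = 6, u[6] = 1, u[7] = 7, u[8] = 8, u[9] = 15, u[10] = 5, u[11] = 2, u[12] = 7, u[13] = 9, u[14] = 16, u[15] = 7, u[16] = 5, u[17] = 12, u[18] = 17, u[19] = 11, u[20] = 10, u[21] = 3, u[22] = 13, u[23] = 16, u[24] = 11, u[25] = 9.
Since (u[24], u[25]) = (u[0], u[1]) = (11, 9) (two consecutive terms determine the rest), the sequence is periodic with period 24.
So u[650] = u[0 + ((650-0) mod 24)] = u[2] = 2.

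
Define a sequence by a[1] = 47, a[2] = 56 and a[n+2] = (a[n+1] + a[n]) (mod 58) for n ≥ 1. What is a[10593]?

47

Listing terms: a[1] = 47; a[2] = 56; a[3] = 45; a[4] = 43; a[5] = 30; a[6] = 15; a[7] = 45; a[8] = 2; a[9] = 47; a[10] = 49; a[11] = 38; a[12] = 29; a[13] = 9; a[14] = 38; a[15] = 47; a[16] = 27; a[17] = 16; a[18] = 43; a[19] = 1; a[20] = 44; a[21] = 45; a[22] = 31; a[23] = 18; a[24] = 49; a[25] = 9; a[26] = 0; a[27] = 9; a[28] = 9; a[29] = 18; a[30] = 27; a[31] = 45; a[32] = 14; a[33] = 1; a[34] = 15; a[35] = 16; a[36] = 31; a[37] = 47; a[38] = 20; a[39] = 9; a[40] = 29; a[41] = 38; a[42] = 9; a[43] = 47; a[44] = 56.
Since (a[43], a[44]) = (a[1], a[2]) = (47, 56) (two consecutive terms determine the rest), the sequence is periodic with period 42.
(10593 - 1) mod 42 = 8, so a[10593] = a[9] = 47.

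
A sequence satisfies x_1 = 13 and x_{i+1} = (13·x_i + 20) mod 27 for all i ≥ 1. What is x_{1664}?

Listing terms: x_1 = 13; x_2 = 0; x_3 = 20; x_4 = 10; x_5 = 15; x_6 = 26; x_7 = 7; x_8 = 3; x_9 = 5; x_{10} = 4; x_{11} = 18; x_{12} = 11; x_{13} = 1; x_{14} = 6; x_{15} = 17; x_{16} = 25; x_{17} = 21; x_{18} = 23; x_{19} = 22; x_{20} = 9; x_{21} = 2; x_{22} = 19; x_{23} = 24; x_{24} = 8; x_{25} = 16; x_{26} = 12; x_{27} = 14; x_{28} = 13.
The sequence repeats with period 27.
(1664 - 1) mod 27 = 16, so x_{1664} = x_{17} = 21.

21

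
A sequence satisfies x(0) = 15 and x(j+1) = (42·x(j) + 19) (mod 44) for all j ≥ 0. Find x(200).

37

Computing terms: x(0) = 15; x(1) = 33; x(2) = 41; x(3) = 25; x(4) = 13; x(5) = 37; x(6) = 33.
Since x(6) = x(1) = 33, the sequence is eventually periodic: after a pre-period of length 1 it cycles with period 5.
For j ≥ 1, x(j) depends only on (j - 1) mod 5. (200 - 1) mod 5 = 4, so x(200) = x(5) = 37.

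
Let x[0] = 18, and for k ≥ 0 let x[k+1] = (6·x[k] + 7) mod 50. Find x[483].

49

Listing terms: x[0] = 18; x[1] = 15; x[2] = 47; x[3] = 39; x[4] = 41; x[5] = 3; x[6] = 25; x[7] = 7; x[8] = 49; x[9] = 1; x[10] = 13; x[11] = 35; x[12] = 17; x[13] = 9; x[14] = 11; x[15] = 23; x[16] = 45; x[17] = 27; x[18] = 19; x[19] = 21; x[20] = 33; x[21] = 5; x[22] = 37; x[23] = 29; x[24] = 31; x[25] = 43; x[26] = 15.
Since x[26] = x[1] = 15, the sequence is eventually periodic: after a pre-period of length 1 it cycles with period 25.
For k ≥ 1, x[k] depends only on (k - 1) mod 25. (483 - 1) mod 25 = 7, so x[483] = x[8] = 49.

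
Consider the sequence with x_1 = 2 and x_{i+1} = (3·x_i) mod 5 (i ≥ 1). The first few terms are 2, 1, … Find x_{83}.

3

We have x_1 = 2; x_2 = 1; x_3 = 3; x_4 = 4; x_5 = 2.
The sequence repeats with period 4.
(83 - 1) mod 4 = 2, so x_{83} = x_3 = 3.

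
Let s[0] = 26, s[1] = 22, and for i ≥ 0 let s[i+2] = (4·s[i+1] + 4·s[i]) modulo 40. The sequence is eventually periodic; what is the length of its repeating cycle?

Listing terms: s[0] = 26, s[1] = 22, s[2] = 32, s[3] = 16, s[4] = 32, s[5] = 32, s[6] = 16.
Since (s[5], s[6]) = (s[2], s[3]) = (32, 16) (two consecutive terms determine the rest), the sequence is eventually periodic: after a pre-period of length 2 it cycles with period 3.

3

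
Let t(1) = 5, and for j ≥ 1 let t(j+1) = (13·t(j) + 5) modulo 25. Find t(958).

20

Computing terms: t(1) = 5,  t(2) = 20,  t(3) = 15,  t(4) = 0,  t(5) = 5.
The sequence repeats with period 4.
(958 - 1) mod 4 = 1, so t(958) = t(2) = 20.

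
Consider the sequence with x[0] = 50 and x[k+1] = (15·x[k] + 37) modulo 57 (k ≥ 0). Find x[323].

49

Computing terms: x[0] = 50; x[1] = 46; x[2] = 43; x[3] = 55; x[4] = 7; x[5] = 28; x[6] = 1; x[7] = 52; x[8] = 19; x[9] = 37; x[10] = 22; x[11] = 25; x[12] = 13; x[13] = 4; x[14] = 40; x[15] = 10; x[16] = 16; x[17] = 49; x[18] = 31; x[19] = 46.
Since x[19] = x[1] = 46, the sequence is eventually periodic: after a pre-period of length 1 it cycles with period 18.
For k ≥ 1, x[k] depends only on (k - 1) mod 18. (323 - 1) mod 18 = 16, so x[323] = x[17] = 49.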